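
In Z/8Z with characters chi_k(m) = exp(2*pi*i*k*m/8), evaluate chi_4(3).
chi_4(3) = zeta_8^12 = -1

Justification: chi_4(3) = zeta_8^(4*3) = zeta_8^12. Since zeta_8^8 = 1, this equals zeta_8^4 = exp(2*pi*i*4/8) = -1.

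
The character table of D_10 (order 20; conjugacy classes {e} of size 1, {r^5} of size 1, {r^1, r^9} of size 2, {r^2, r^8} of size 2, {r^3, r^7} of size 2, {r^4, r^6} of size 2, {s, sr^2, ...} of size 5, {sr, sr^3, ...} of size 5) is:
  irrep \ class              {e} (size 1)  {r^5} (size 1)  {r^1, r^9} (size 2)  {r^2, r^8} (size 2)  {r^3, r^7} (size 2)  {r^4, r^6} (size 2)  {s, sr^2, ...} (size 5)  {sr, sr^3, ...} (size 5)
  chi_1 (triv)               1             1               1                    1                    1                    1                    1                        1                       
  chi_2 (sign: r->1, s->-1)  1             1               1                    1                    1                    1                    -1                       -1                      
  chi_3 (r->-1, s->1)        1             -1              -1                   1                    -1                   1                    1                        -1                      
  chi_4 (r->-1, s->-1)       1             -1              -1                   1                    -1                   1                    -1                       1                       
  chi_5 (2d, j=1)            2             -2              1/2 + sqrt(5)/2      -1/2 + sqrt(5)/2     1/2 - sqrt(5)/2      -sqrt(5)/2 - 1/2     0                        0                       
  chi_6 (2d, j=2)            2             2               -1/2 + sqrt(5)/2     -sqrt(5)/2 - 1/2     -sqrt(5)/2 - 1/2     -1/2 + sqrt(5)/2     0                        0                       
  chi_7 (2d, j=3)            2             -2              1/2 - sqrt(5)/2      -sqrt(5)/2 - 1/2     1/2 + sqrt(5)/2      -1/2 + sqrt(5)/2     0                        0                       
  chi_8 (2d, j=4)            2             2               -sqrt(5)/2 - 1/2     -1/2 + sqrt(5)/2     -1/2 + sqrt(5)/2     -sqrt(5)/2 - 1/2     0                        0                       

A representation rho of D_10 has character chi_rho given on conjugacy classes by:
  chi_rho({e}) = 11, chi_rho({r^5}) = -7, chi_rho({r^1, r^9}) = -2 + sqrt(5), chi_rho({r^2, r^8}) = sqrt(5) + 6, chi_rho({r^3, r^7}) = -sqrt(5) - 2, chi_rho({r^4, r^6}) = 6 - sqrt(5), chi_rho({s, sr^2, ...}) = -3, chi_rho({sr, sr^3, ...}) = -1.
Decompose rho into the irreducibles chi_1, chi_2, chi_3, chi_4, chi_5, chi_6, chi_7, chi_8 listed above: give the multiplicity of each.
Multiplicities: chi_1: 0, chi_2: 2, chi_3: 2, chi_4: 3, chi_5: 2, chi_6: 0, chi_7: 0, chi_8: 0.

Details: Use <chi_rho, chi> = (1/|G|) sum_C |C| * chi_rho(C) * conj(chi(C)) with |G| = 20 for each irreducible chi in the table:
  <chi_rho, chi_1> = (1/20)[1*(11)*conj(1) + 1*(-7)*conj(1) + 2*(-2 + sqrt(5))*conj(1) + 2*(sqrt(5) + 6)*conj(1) + 2*(-sqrt(5) - 2)*conj(1) + 2*(6 - sqrt(5))*conj(1) + 5*(-3)*conj(1) + 5*(-1)*conj(1)]
      = (1/20)[(11) + (-7) + (-4 + 2*sqrt(5)) + (2*sqrt(5) + 12) + (-2*sqrt(5) - 4) + (12 - 2*sqrt(5)) + (-15) + (-5)] = 0/20 = 0
  <chi_rho, chi_2> = (1/20)[1*(11)*conj(1) + 1*(-7)*conj(1) + 2*(-2 + sqrt(5))*conj(1) + 2*(sqrt(5) + 6)*conj(1) + 2*(-sqrt(5) - 2)*conj(1) + 2*(6 - sqrt(5))*conj(1) + 5*(-3)*conj(-1) + 5*(-1)*conj(-1)]
      = (1/20)[(11) + (-7) + (-4 + 2*sqrt(5)) + (2*sqrt(5) + 12) + (-2*sqrt(5) - 4) + (12 - 2*sqrt(5)) + (15) + (5)] = 40/20 = 2
  <chi_rho, chi_3> = (1/20)[1*(11)*conj(1) + 1*(-7)*conj(-1) + 2*(-2 + sqrt(5))*conj(-1) + 2*(sqrt(5) + 6)*conj(1) + 2*(-sqrt(5) - 2)*conj(-1) + 2*(6 - sqrt(5))*conj(1) + 5*(-3)*conj(1) + 5*(-1)*conj(-1)]
      = (1/20)[(11) + (7) + (4 - 2*sqrt(5)) + (2*sqrt(5) + 12) + (4 + 2*sqrt(5)) + (12 - 2*sqrt(5)) + (-15) + (5)] = 40/20 = 2
  <chi_rho, chi_4> = (1/20)[1*(11)*conj(1) + 1*(-7)*conj(-1) + 2*(-2 + sqrt(5))*conj(-1) + 2*(sqrt(5) + 6)*conj(1) + 2*(-sqrt(5) - 2)*conj(-1) + 2*(6 - sqrt(5))*conj(1) + 5*(-3)*conj(-1) + 5*(-1)*conj(1)]
      = (1/20)[(11) + (7) + (4 - 2*sqrt(5)) + (2*sqrt(5) + 12) + (4 + 2*sqrt(5)) + (12 - 2*sqrt(5)) + (15) + (-5)] = 60/20 = 3
  <chi_rho, chi_5> = (1/20)[1*(11)*conj(2) + 1*(-7)*conj(-2) + 2*(-2 + sqrt(5))*conj(1/2 + sqrt(5)/2) + 2*(sqrt(5) + 6)*conj(-1/2 + sqrt(5)/2) + 2*(-sqrt(5) - 2)*conj(1/2 - sqrt(5)/2) + 2*(6 - sqrt(5))*conj(-sqrt(5)/2 - 1/2) + 5*(-3)*conj(0) + 5*(-1)*conj(0)]
      = (1/20)[(22) + (14) + (3 - sqrt(5)) + (-1 + 5*sqrt(5)) + (sqrt(5) + 3) + (-5*sqrt(5) - 1) + (0) + (0)] = 40/20 = 2
  <chi_rho, chi_6> = (1/20)[1*(11)*conj(2) + 1*(-7)*conj(2) + 2*(-2 + sqrt(5))*conj(-1/2 + sqrt(5)/2) + 2*(sqrt(5) + 6)*conj(-sqrt(5)/2 - 1/2) + 2*(-sqrt(5) - 2)*conj(-sqrt(5)/2 - 1/2) + 2*(6 - sqrt(5))*conj(-1/2 + sqrt(5)/2) + 5*(-3)*conj(0) + 5*(-1)*conj(0)]
      = (1/20)[(22) + (-14) + (7 - 3*sqrt(5)) + (-7*sqrt(5) - 11) + (3*sqrt(5) + 7) + (-11 + 7*sqrt(5)) + (0) + (0)] = 0/20 = 0
  <chi_rho, chi_7> = (1/20)[1*(11)*conj(2) + 1*(-7)*conj(-2) + 2*(-2 + sqrt(5))*conj(1/2 - sqrt(5)/2) + 2*(sqrt(5) + 6)*conj(-sqrt(5)/2 - 1/2) + 2*(-sqrt(5) - 2)*conj(1/2 + sqrt(5)/2) + 2*(6 - sqrt(5))*conj(-1/2 + sqrt(5)/2) + 5*(-3)*conj(0) + 5*(-1)*conj(0)]
      = (1/20)[(22) + (14) + (-7 + 3*sqrt(5)) + (-7*sqrt(5) - 11) + (-7 - 3*sqrt(5)) + (-11 + 7*sqrt(5)) + (0) + (0)] = 0/20 = 0
  <chi_rho, chi_8> = (1/20)[1*(11)*conj(2) + 1*(-7)*conj(2) + 2*(-2 + sqrt(5))*conj(-sqrt(5)/2 - 1/2) + 2*(sqrt(5) + 6)*conj(-1/2 + sqrt(5)/2) + 2*(-sqrt(5) - 2)*conj(-1/2 + sqrt(5)/2) + 2*(6 - sqrt(5))*conj(-sqrt(5)/2 - 1/2) + 5*(-3)*conj(0) + 5*(-1)*conj(0)]
      = (1/20)[(22) + (-14) + (-3 + sqrt(5)) + (-1 + 5*sqrt(5)) + (-3 - sqrt(5)) + (-5*sqrt(5) - 1) + (0) + (0)] = 0/20 = 0
Dimension check: dim(rho) = sum (mult * dim) = 0*1 + 2*1 + 2*1 + 3*1 + 2*2 + 0*2 + 0*2 + 0*2 = 11 = chi_rho(e) = 11.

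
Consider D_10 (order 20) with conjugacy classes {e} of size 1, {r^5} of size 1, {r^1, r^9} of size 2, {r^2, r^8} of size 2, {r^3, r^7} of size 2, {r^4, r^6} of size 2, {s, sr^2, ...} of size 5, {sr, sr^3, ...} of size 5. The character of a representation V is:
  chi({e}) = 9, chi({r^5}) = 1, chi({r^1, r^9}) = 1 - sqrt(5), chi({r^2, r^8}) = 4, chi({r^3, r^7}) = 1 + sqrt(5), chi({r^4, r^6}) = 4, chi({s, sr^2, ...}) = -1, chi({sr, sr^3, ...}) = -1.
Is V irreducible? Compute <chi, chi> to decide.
Not irreducible (reducible): <chi, chi> = 9 > 1.

Explanation: <chi, chi> = (1/|G|) sum_C |C| * |chi(C)|^2 = (1/20)[1*|9|^2 + 1*|1|^2 + 2*|1 - sqrt(5)|^2 + 2*|4|^2 + 2*|1 + sqrt(5)|^2 + 2*|4|^2 + 5*|-1|^2 + 5*|-1|^2]
  = (1/20)[(81) + (1) + (12 - 4*sqrt(5)) + (32) + (4*sqrt(5) + 12) + (32) + (5) + (5)] = 180/20 = 9.
A character is irreducible iff <chi, chi> = 1, so this representation is reducible.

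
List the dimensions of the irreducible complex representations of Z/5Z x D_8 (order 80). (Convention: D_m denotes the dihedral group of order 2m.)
Dimensions: 1, 1, 1, 1, 1, 1, 1, 1, 1, 1, 1, 1, 1, 1, 1, 1, 1, 1, 1, 1, 2, 2, 2, 2, 2, 2, 2, 2, 2, 2, 2, 2, 2, 2, 2

Working: There are 35 irreducibles (= number of conjugacy classes). Their dimensions d_i satisfy sum d_i^2 = |G| = 80: 1 + 1 + 1 + 1 + 1 + 1 + 1 + 1 + 1 + 1 + 1 + 1 + 1 + 1 + 1 + 1 + 1 + 1 + 1 + 1 + 4 + 4 + 4 + 4 + 4 + 4 + 4 + 4 + 4 + 4 + 4 + 4 + 4 + 4 + 4 = 80. (For the product with Z/5Z: each of the 5 1-dim characters of Z/5Z tensors with each irrep of D_8, giving 5 copies of each D_8-dimension.)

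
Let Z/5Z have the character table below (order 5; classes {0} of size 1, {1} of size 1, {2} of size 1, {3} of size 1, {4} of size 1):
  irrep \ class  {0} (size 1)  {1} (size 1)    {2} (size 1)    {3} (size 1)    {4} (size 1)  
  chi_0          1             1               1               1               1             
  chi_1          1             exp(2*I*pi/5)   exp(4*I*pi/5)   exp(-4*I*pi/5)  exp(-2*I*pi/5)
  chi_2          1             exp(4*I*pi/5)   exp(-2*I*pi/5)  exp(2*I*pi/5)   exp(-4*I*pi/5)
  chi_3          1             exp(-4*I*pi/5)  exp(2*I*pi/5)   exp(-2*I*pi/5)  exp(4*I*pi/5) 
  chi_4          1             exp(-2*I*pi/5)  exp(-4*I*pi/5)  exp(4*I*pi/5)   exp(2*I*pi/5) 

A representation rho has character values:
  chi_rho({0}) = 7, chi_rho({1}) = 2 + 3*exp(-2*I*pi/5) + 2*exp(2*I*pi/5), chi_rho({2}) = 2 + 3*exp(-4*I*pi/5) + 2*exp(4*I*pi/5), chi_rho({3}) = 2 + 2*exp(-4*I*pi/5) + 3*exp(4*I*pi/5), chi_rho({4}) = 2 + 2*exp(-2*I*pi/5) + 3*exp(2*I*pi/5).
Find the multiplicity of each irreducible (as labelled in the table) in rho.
Multiplicities: chi_0: 2, chi_1: 2, chi_2: 0, chi_3: 0, chi_4: 3.

Use <chi_rho, chi> = (1/|G|) sum_C |C| * chi_rho(C) * conj(chi(C)) with |G| = 5 for each irreducible chi in the table:
  <chi_rho, chi_0> = (1/5)[1*(7)*conj(1) + 1*(2 + 3*exp(-2*I*pi/5) + 2*exp(2*I*pi/5))*conj(1) + 1*(2 + 3*exp(-4*I*pi/5) + 2*exp(4*I*pi/5))*conj(1) + 1*(2 + 2*exp(-4*I*pi/5) + 3*exp(4*I*pi/5))*conj(1) + 1*(2 + 2*exp(-2*I*pi/5) + 3*exp(2*I*pi/5))*conj(1)]
      = (1/5)[(7) + (2 + 3*exp(-2*I*pi/5) + 2*exp(2*I*pi/5)) + (2 + 3*exp(-4*I*pi/5) + 2*exp(4*I*pi/5)) + (2 + 2*exp(-4*I*pi/5) + 3*exp(4*I*pi/5)) + (2 + 2*exp(-2*I*pi/5) + 3*exp(2*I*pi/5))] = 10/5 = 2
  <chi_rho, chi_1> = (1/5)[1*(7)*conj(1) + 1*(2 + 3*exp(-2*I*pi/5) + 2*exp(2*I*pi/5))*conj(exp(2*I*pi/5)) + 1*(2 + 3*exp(-4*I*pi/5) + 2*exp(4*I*pi/5))*conj(exp(4*I*pi/5)) + 1*(2 + 2*exp(-4*I*pi/5) + 3*exp(4*I*pi/5))*conj(exp(-4*I*pi/5)) + 1*(2 + 2*exp(-2*I*pi/5) + 3*exp(2*I*pi/5))*conj(exp(-2*I*pi/5))]
      = (1/5)[(7) + (2 + 2*exp(-2*I*pi/5) + 3*exp(-4*I*pi/5)) + (2 + 2*exp(-4*I*pi/5) + 3*exp(2*I*pi/5)) + (2 + 3*exp(-2*I*pi/5) + 2*exp(4*I*pi/5)) + (2 + 3*exp(4*I*pi/5) + 2*exp(2*I*pi/5))] = 10/5 = 2
  <chi_rho, chi_2> = (1/5)[1*(7)*conj(1) + 1*(2 + 3*exp(-2*I*pi/5) + 2*exp(2*I*pi/5))*conj(exp(4*I*pi/5)) + 1*(2 + 3*exp(-4*I*pi/5) + 2*exp(4*I*pi/5))*conj(exp(-2*I*pi/5)) + 1*(2 + 2*exp(-4*I*pi/5) + 3*exp(4*I*pi/5))*conj(exp(2*I*pi/5)) + 1*(2 + 2*exp(-2*I*pi/5) + 3*exp(2*I*pi/5))*conj(exp(-4*I*pi/5))]
      = (1/5)[(7) + (2*exp(-2*I*pi/5) + 2*exp(-4*I*pi/5) + 3*exp(4*I*pi/5)) + (3*exp(-2*I*pi/5) + 2*exp(-4*I*pi/5) + 2*exp(2*I*pi/5)) + (2*exp(-2*I*pi/5) + 2*exp(4*I*pi/5) + 3*exp(2*I*pi/5)) + (3*exp(-4*I*pi/5) + 2*exp(4*I*pi/5) + 2*exp(2*I*pi/5))] = 0/5 = 0
  <chi_rho, chi_3> = (1/5)[1*(7)*conj(1) + 1*(2 + 3*exp(-2*I*pi/5) + 2*exp(2*I*pi/5))*conj(exp(-4*I*pi/5)) + 1*(2 + 3*exp(-4*I*pi/5) + 2*exp(4*I*pi/5))*conj(exp(2*I*pi/5)) + 1*(2 + 2*exp(-4*I*pi/5) + 3*exp(4*I*pi/5))*conj(exp(-2*I*pi/5)) + 1*(2 + 2*exp(-2*I*pi/5) + 3*exp(2*I*pi/5))*conj(exp(4*I*pi/5))]
      = (1/5)[(7) + (2*exp(-4*I*pi/5) + 2*exp(4*I*pi/5) + 3*exp(2*I*pi/5)) + (2*exp(-2*I*pi/5) + 3*exp(4*I*pi/5) + 2*exp(2*I*pi/5)) + (2*exp(-2*I*pi/5) + 3*exp(-4*I*pi/5) + 2*exp(2*I*pi/5)) + (3*exp(-2*I*pi/5) + 2*exp(-4*I*pi/5) + 2*exp(4*I*pi/5))] = 0/5 = 0
  <chi_rho, chi_4> = (1/5)[1*(7)*conj(1) + 1*(2 + 3*exp(-2*I*pi/5) + 2*exp(2*I*pi/5))*conj(exp(-2*I*pi/5)) + 1*(2 + 3*exp(-4*I*pi/5) + 2*exp(4*I*pi/5))*conj(exp(-4*I*pi/5)) + 1*(2 + 2*exp(-4*I*pi/5) + 3*exp(4*I*pi/5))*conj(exp(4*I*pi/5)) + 1*(2 + 2*exp(-2*I*pi/5) + 3*exp(2*I*pi/5))*conj(exp(2*I*pi/5))]
      = (1/5)[(7) + (3 + 2*exp(4*I*pi/5) + 2*exp(2*I*pi/5)) + (3 + 2*exp(-2*I*pi/5) + 2*exp(4*I*pi/5)) + (3 + 2*exp(-4*I*pi/5) + 2*exp(2*I*pi/5)) + (3 + 2*exp(-2*I*pi/5) + 2*exp(-4*I*pi/5))] = 15/5 = 3
(Exp terms are combined using exp(i*s)*conj(exp(i*t)) = exp(i*(s-t)), and sums of them are collapsed using the identity that for every m > 1 the m distinct m-th roots of unity sum to 0, e.g. 1 + exp(2*I*pi/3) + exp(-2*I*pi/3) = 0.)
Dimension check: dim(rho) = sum (mult * dim) = 2*1 + 2*1 + 0*1 + 0*1 + 3*1 = 7 = chi_rho(e) = 7.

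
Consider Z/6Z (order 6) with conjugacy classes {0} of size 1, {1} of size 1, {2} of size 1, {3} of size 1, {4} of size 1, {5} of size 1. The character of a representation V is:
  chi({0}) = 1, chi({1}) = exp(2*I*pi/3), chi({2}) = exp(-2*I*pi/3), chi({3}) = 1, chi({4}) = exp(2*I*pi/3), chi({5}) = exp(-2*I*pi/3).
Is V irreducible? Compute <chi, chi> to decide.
Irreducible: <chi, chi> = 1.

Details: <chi, chi> = (1/|G|) sum_C |C| * |chi(C)|^2 = (1/6)[1*|1|^2 + 1*|exp(2*I*pi/3)|^2 + 1*|exp(-2*I*pi/3)|^2 + 1*|1|^2 + 1*|exp(2*I*pi/3)|^2 + 1*|exp(-2*I*pi/3)|^2]
  = (1/6)[(1) + (1) + (1) + (1) + (1) + (1)] = 6/6 = 1.
(Exp terms are combined using exp(i*s)*conj(exp(i*t)) = exp(i*(s-t)), and sums of them are collapsed using the identity that for every m > 1 the m distinct m-th roots of unity sum to 0, e.g. 1 + exp(2*I*pi/3) + exp(-2*I*pi/3) = 0.)
A character is irreducible iff <chi, chi> = 1, so this representation is irreducible.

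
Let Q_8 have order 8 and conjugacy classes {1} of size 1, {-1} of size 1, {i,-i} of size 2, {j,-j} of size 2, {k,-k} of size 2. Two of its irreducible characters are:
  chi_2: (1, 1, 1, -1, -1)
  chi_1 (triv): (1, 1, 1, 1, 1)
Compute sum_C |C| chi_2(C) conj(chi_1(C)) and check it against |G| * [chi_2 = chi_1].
Sum = 0; so <chi_2, chi_1> = 0 (distinct irreducibles are orthogonal).

Solution. Compute term by term over conjugacy classes (|C| * chi_2(C) * conj(chi_1(C))):
  1*(1)*conj(1) + 1*(1)*conj(1) + 2*(1)*conj(1) + 2*(-1)*conj(1) + 2*(-1)*conj(1)
  = (1) + (1) + (2) + (-2) + (-2)
  = 0.
Dividing by |G| = 8 gives 0/8 = 0, matching the row-orthogonality relation <chi_2, chi_1> = [chi_2 = chi_1].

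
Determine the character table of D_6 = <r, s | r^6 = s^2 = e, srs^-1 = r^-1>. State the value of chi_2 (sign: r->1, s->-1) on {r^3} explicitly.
Conjugacy classes: {e} of size 1, {r^3} of size 1, {r^1, r^5} of size 2, {r^2, r^4} of size 2, {s, sr^2, ...} of size 3, {sr, sr^3, ...} of size 3.
Character table:
  irrep \ class              {e} (size 1)  {r^3} (size 1)  {r^1, r^5} (size 2)  {r^2, r^4} (size 2)  {s, sr^2, ...} (size 3)  {sr, sr^3, ...} (size 3)
  chi_1 (triv)               1             1               1                    1                    1                        1                       
  chi_2 (sign: r->1, s->-1)  1             1               1                    1                    -1                       -1                      
  chi_3 (r->-1, s->1)        1             -1              -1                   1                    1                        -1                      
  chi_4 (r->-1, s->-1)       1             -1              -1                   1                    -1                       1                       
  chi_5 (2d, j=1)            2             -2              1                    -1                   0                        0                       
  chi_6 (2d, j=2)            2             2               -1                   -1                   0                        0                       

Spot check: chi_2 (sign: r->1, s->-1) on {r^3} = 1.

Details: D_6 has order 2*6 = 12 with 6 conjugacy classes, hence 6 irreducibles. Sum of squared dims 1 + 1 + 1 + 1 + 4 + 4 = 12 = |G|. Linear characters come from the abelianisation; the 2-dimensional irreps have character r^k -> 2*cos(2*pi*j*k/6), reflections -> 0.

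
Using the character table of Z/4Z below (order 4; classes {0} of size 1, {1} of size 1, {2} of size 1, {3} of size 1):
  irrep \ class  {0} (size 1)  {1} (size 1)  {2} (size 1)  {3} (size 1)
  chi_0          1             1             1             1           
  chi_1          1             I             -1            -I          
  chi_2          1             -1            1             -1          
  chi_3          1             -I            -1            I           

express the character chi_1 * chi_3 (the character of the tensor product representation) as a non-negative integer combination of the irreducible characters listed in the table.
chi_1 tensor chi_3 = chi_0 (all other irreducibles have multiplicity 0).

Working: The character of a tensor product is the pointwise product (chi_1 * chi_3)(C) = chi_1(C) * chi_3(C):
  {0}: (1)*(1), {1}: (I)*(-I), {2}: (-1)*(-1), {3}: (-I)*(I)
so (chi_1 * chi_3) takes values
  {0} -> 1, {1} -> 1, {2} -> 1, {3} -> 1.
Now take the inner product of this character with each irreducible chi from the table, <chi_1*chi_3, chi> = (1/4) sum_C |C| (chi_1*chi_3)(C) conj(chi(C)):
  <chi_1*chi_3, chi_0> = (1/4)[1*(1)*conj(1) + 1*(1)*conj(1) + 1*(1)*conj(1) + 1*(1)*conj(1)]
      = (1/4)[(1) + (1) + (1) + (1)] = 4/4 = 1
  <chi_1*chi_3, chi_1> = (1/4)[1*(1)*conj(1) + 1*(1)*conj(I) + 1*(1)*conj(-1) + 1*(1)*conj(-I)]
      = (1/4)[(1) + (-I) + (-1) + (I)] = 0/4 = 0
  <chi_1*chi_3, chi_2> = (1/4)[1*(1)*conj(1) + 1*(1)*conj(-1) + 1*(1)*conj(1) + 1*(1)*conj(-1)]
      = (1/4)[(1) + (-1) + (1) + (-1)] = 0/4 = 0
  <chi_1*chi_3, chi_3> = (1/4)[1*(1)*conj(1) + 1*(1)*conj(-I) + 1*(1)*conj(-1) + 1*(1)*conj(I)]
      = (1/4)[(1) + (I) + (-1) + (-I)] = 0/4 = 0
(Exp terms are combined using exp(i*s)*conj(exp(i*t)) = exp(i*(s-t)), and sums of them are collapsed using the identity that for every m > 1 the m distinct m-th roots of unity sum to 0, e.g. 1 + exp(2*I*pi/3) + exp(-2*I*pi/3) = 0.)
Hence the multiplicities are chi_0: 1. Dimension check: dim(chi_1)*dim(chi_3) = 1*1 = 1 and sum (mult * dim) = 1*1 = 1.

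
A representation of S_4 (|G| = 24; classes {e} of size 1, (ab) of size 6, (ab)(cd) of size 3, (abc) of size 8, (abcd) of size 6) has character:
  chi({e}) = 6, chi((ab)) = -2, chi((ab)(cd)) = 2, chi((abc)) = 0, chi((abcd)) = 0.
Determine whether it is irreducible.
Not irreducible (reducible): <chi, chi> = 3 > 1.

<chi, chi> = (1/|G|) sum_C |C| * |chi(C)|^2 = (1/24)[1*|6|^2 + 6*|-2|^2 + 3*|2|^2 + 8*|0|^2 + 6*|0|^2]
  = (1/24)[(36) + (24) + (12) + (0) + (0)] = 72/24 = 3.
A character is irreducible iff <chi, chi> = 1, so this representation is reducible.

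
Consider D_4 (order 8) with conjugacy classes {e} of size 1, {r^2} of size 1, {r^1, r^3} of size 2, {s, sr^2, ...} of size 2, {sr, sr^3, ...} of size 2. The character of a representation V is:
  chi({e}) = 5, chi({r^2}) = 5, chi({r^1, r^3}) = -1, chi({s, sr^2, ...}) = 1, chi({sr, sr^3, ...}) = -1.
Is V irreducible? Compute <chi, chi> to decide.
Not irreducible (reducible): <chi, chi> = 7 > 1.

Details: <chi, chi> = (1/|G|) sum_C |C| * |chi(C)|^2 = (1/8)[1*|5|^2 + 1*|5|^2 + 2*|-1|^2 + 2*|1|^2 + 2*|-1|^2]
  = (1/8)[(25) + (25) + (2) + (2) + (2)] = 56/8 = 7.
A character is irreducible iff <chi, chi> = 1, so this representation is reducible.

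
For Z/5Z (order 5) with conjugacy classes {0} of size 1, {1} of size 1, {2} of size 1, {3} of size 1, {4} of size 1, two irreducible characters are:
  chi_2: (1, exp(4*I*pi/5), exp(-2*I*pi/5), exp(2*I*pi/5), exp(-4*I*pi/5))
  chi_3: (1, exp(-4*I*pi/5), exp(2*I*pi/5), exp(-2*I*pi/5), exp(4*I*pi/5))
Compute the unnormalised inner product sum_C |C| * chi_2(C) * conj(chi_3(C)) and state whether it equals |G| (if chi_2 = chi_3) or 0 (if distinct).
Sum = 0; so <chi_2, chi_3> = 0 (distinct irreducibles are orthogonal).

Compute term by term over conjugacy classes (|C| * chi_2(C) * conj(chi_3(C))):
  1*(1)*conj(1) + 1*(exp(4*I*pi/5))*conj(exp(-4*I*pi/5)) + 1*(exp(-2*I*pi/5))*conj(exp(2*I*pi/5)) + 1*(exp(2*I*pi/5))*conj(exp(-2*I*pi/5)) + 1*(exp(-4*I*pi/5))*conj(exp(4*I*pi/5))
  = (1) + (exp(-2*I*pi/5)) + (exp(-4*I*pi/5)) + (exp(4*I*pi/5)) + (exp(2*I*pi/5))
  = 0.
(Exp terms are combined using exp(i*s)*conj(exp(i*t)) = exp(i*(s-t)), and sums of them are collapsed using the identity that for every m > 1 the m distinct m-th roots of unity sum to 0, e.g. 1 + exp(2*I*pi/3) + exp(-2*I*pi/3) = 0.)
Dividing by |G| = 5 gives 0/5 = 0, matching the row-orthogonality relation <chi_2, chi_3> = [chi_2 = chi_3].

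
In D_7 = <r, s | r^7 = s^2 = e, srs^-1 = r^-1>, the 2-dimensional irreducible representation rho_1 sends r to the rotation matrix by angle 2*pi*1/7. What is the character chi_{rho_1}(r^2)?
chi_{rho_1}(r^2) = 2*cos(2*pi*1*2/7) = -2*cos(3*pi/7)

Argument: rho_1(r^2) is rotation by angle 2*pi*1*2/7, whose trace is 2*cos(2*pi*1*2/7) = -2*cos(3*pi/7).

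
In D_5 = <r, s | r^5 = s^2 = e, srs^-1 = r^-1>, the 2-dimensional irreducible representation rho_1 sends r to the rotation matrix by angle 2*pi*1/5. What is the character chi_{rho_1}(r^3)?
chi_{rho_1}(r^3) = 2*cos(2*pi*1*3/5) = -sqrt(5)/2 - 1/2

Justification: rho_1(r^3) is rotation by angle 2*pi*1*3/5, whose trace is 2*cos(2*pi*1*3/5) = -sqrt(5)/2 - 1/2.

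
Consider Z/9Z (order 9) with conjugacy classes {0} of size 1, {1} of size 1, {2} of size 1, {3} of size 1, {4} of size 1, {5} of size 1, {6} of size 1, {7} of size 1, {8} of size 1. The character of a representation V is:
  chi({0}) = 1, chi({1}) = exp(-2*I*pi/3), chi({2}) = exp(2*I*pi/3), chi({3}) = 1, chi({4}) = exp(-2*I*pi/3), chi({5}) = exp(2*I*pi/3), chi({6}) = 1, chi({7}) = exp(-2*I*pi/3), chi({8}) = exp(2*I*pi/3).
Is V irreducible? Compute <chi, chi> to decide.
Irreducible: <chi, chi> = 1.

Reasoning: <chi, chi> = (1/|G|) sum_C |C| * |chi(C)|^2 = (1/9)[1*|1|^2 + 1*|exp(-2*I*pi/3)|^2 + 1*|exp(2*I*pi/3)|^2 + 1*|1|^2 + 1*|exp(-2*I*pi/3)|^2 + 1*|exp(2*I*pi/3)|^2 + 1*|1|^2 + 1*|exp(-2*I*pi/3)|^2 + 1*|exp(2*I*pi/3)|^2]
  = (1/9)[(1) + (1) + (1) + (1) + (1) + (1) + (1) + (1) + (1)] = 9/9 = 1.
(Exp terms are combined using exp(i*s)*conj(exp(i*t)) = exp(i*(s-t)), and sums of them are collapsed using the identity that for every m > 1 the m distinct m-th roots of unity sum to 0, e.g. 1 + exp(2*I*pi/3) + exp(-2*I*pi/3) = 0.)
A character is irreducible iff <chi, chi> = 1, so this representation is irreducible.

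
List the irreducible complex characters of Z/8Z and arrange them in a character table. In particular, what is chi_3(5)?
Character table of Z/8Z (irreps indexed chi_0,...,chi_7 with chi_k(m) = zeta_8^(k*m), zeta_8 = exp(2*pi*i/8)):
  irrep \ class  {0} (size 1)  {1} (size 1)    {2} (size 1)  {3} (size 1)    {4} (size 1)  {5} (size 1)    {6} (size 1)  {7} (size 1)  
  chi_0          1             1               1             1               1             1               1             1             
  chi_1          1             exp(I*pi/4)     I             exp(3*I*pi/4)   -1            exp(-3*I*pi/4)  -I            exp(-I*pi/4)  
  chi_2          1             I               -1            -I              1             I               -1            -I            
  chi_3          1             exp(3*I*pi/4)   -I            exp(I*pi/4)     -1            exp(-I*pi/4)    I             exp(-3*I*pi/4)
  chi_4          1             -1              1             -1              1             -1              1             -1            
  chi_5          1             exp(-3*I*pi/4)  I             exp(-I*pi/4)    -1            exp(I*pi/4)     -I            exp(3*I*pi/4) 
  chi_6          1             -I              -1            I               1             -I              -1            I             
  chi_7          1             exp(-I*pi/4)    -I            exp(-3*I*pi/4)  -1            exp(3*I*pi/4)   I             exp(I*pi/4)   

Spot check: chi_3(5) = zeta_8^(3*5) = zeta_8^15 = exp(-I*pi/4).

Proof sketch: Z/8Z is abelian, so all 8 irreducible complex representations are 1-dimensional. They are given by chi_k(m) = zeta_8^(k*m) for k = 0,...,7. Row orthogonality: sum_m chi_k(m) conj(chi_l(m)) = 8 * [k = l].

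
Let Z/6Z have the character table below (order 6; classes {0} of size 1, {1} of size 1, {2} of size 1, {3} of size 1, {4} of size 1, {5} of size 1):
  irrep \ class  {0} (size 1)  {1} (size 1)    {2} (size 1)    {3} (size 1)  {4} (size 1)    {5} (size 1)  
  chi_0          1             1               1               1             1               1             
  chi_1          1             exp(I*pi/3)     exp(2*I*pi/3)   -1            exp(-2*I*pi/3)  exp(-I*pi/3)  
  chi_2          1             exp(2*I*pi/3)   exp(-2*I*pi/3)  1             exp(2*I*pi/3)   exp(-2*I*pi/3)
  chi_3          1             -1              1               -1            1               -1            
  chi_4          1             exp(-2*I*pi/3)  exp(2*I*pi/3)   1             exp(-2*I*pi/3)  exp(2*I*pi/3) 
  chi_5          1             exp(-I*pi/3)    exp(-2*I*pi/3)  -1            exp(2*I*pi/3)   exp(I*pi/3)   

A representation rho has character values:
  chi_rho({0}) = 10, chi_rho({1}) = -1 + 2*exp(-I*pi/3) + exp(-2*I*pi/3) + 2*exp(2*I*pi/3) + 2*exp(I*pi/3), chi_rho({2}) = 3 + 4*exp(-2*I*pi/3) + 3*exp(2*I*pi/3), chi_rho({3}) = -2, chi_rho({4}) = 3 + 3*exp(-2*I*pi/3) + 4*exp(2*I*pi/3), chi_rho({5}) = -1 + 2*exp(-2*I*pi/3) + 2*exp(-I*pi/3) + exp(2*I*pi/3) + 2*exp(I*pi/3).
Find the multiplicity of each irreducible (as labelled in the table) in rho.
Multiplicities: chi_0: 1, chi_1: 2, chi_2: 2, chi_3: 2, chi_4: 1, chi_5: 2.

Explanation: Use <chi_rho, chi> = (1/|G|) sum_C |C| * chi_rho(C) * conj(chi(C)) with |G| = 6 for each irreducible chi in the table:
  <chi_rho, chi_0> = (1/6)[1*(10)*conj(1) + 1*(-1 + 2*exp(-I*pi/3) + exp(-2*I*pi/3) + 2*exp(2*I*pi/3) + 2*exp(I*pi/3))*conj(1) + 1*(3 + 4*exp(-2*I*pi/3) + 3*exp(2*I*pi/3))*conj(1) + 1*(-2)*conj(1) + 1*(3 + 3*exp(-2*I*pi/3) + 4*exp(2*I*pi/3))*conj(1) + 1*(-1 + 2*exp(-2*I*pi/3) + 2*exp(-I*pi/3) + exp(2*I*pi/3) + 2*exp(I*pi/3))*conj(1)]
      = (1/6)[(10) + (-1 + 2*exp(-I*pi/3) + exp(-2*I*pi/3) + 2*exp(2*I*pi/3) + 2*exp(I*pi/3)) + (3 + 4*exp(-2*I*pi/3) + 3*exp(2*I*pi/3)) + (-2) + (3 + 3*exp(-2*I*pi/3) + 4*exp(2*I*pi/3)) + (-1 + 2*exp(-2*I*pi/3) + 2*exp(-I*pi/3) + exp(2*I*pi/3) + 2*exp(I*pi/3))] = 6/6 = 1
  <chi_rho, chi_1> = (1/6)[1*(10)*conj(1) + 1*(-1 + 2*exp(-I*pi/3) + exp(-2*I*pi/3) + 2*exp(2*I*pi/3) + 2*exp(I*pi/3))*conj(exp(I*pi/3)) + 1*(3 + 4*exp(-2*I*pi/3) + 3*exp(2*I*pi/3))*conj(exp(2*I*pi/3)) + 1*(-2)*conj(-1) + 1*(3 + 3*exp(-2*I*pi/3) + 4*exp(2*I*pi/3))*conj(exp(-2*I*pi/3)) + 1*(-1 + 2*exp(-2*I*pi/3) + 2*exp(-I*pi/3) + exp(2*I*pi/3) + 2*exp(I*pi/3))*conj(exp(-I*pi/3))]
      = (1/6)[(10) + (1 + 2*exp(-2*I*pi/3) - exp(-I*pi/3) + 2*exp(I*pi/3)) + (3 + 3*exp(-2*I*pi/3) + 4*exp(2*I*pi/3)) + (2) + (3 + 4*exp(-2*I*pi/3) + 3*exp(2*I*pi/3)) + (1 + 2*exp(-I*pi/3) - exp(I*pi/3) + 2*exp(2*I*pi/3))] = 12/6 = 2
  <chi_rho, chi_2> = (1/6)[1*(10)*conj(1) + 1*(-1 + 2*exp(-I*pi/3) + exp(-2*I*pi/3) + 2*exp(2*I*pi/3) + 2*exp(I*pi/3))*conj(exp(2*I*pi/3)) + 1*(3 + 4*exp(-2*I*pi/3) + 3*exp(2*I*pi/3))*conj(exp(-2*I*pi/3)) + 1*(-2)*conj(1) + 1*(3 + 3*exp(-2*I*pi/3) + 4*exp(2*I*pi/3))*conj(exp(2*I*pi/3)) + 1*(-1 + 2*exp(-2*I*pi/3) + 2*exp(-I*pi/3) + exp(2*I*pi/3) + 2*exp(I*pi/3))*conj(exp(-2*I*pi/3))]
      = (1/6)[(10) + (1) + (1) + (-2) + (1) + (1)] = 12/6 = 2
  <chi_rho, chi_3> = (1/6)[1*(10)*conj(1) + 1*(-1 + 2*exp(-I*pi/3) + exp(-2*I*pi/3) + 2*exp(2*I*pi/3) + 2*exp(I*pi/3))*conj(-1) + 1*(3 + 4*exp(-2*I*pi/3) + 3*exp(2*I*pi/3))*conj(1) + 1*(-2)*conj(-1) + 1*(3 + 3*exp(-2*I*pi/3) + 4*exp(2*I*pi/3))*conj(1) + 1*(-1 + 2*exp(-2*I*pi/3) + 2*exp(-I*pi/3) + exp(2*I*pi/3) + 2*exp(I*pi/3))*conj(-1)]
      = (1/6)[(10) + (1 - 2*exp(I*pi/3) - 2*exp(2*I*pi/3) - exp(-2*I*pi/3) - 2*exp(-I*pi/3)) + (3 + 4*exp(-2*I*pi/3) + 3*exp(2*I*pi/3)) + (2) + (3 + 3*exp(-2*I*pi/3) + 4*exp(2*I*pi/3)) + (1 - 2*exp(I*pi/3) - exp(2*I*pi/3) - 2*exp(-I*pi/3) - 2*exp(-2*I*pi/3))] = 12/6 = 2
  <chi_rho, chi_4> = (1/6)[1*(10)*conj(1) + 1*(-1 + 2*exp(-I*pi/3) + exp(-2*I*pi/3) + 2*exp(2*I*pi/3) + 2*exp(I*pi/3))*conj(exp(-2*I*pi/3)) + 1*(3 + 4*exp(-2*I*pi/3) + 3*exp(2*I*pi/3))*conj(exp(2*I*pi/3)) + 1*(-2)*conj(1) + 1*(3 + 3*exp(-2*I*pi/3) + 4*exp(2*I*pi/3))*conj(exp(-2*I*pi/3)) + 1*(-1 + 2*exp(-2*I*pi/3) + 2*exp(-I*pi/3) + exp(2*I*pi/3) + 2*exp(I*pi/3))*conj(exp(2*I*pi/3))]
      = (1/6)[(10) + (-1 + 2*exp(-2*I*pi/3) - exp(2*I*pi/3) + 2*exp(I*pi/3)) + (3 + 3*exp(-2*I*pi/3) + 4*exp(2*I*pi/3)) + (-2) + (3 + 4*exp(-2*I*pi/3) + 3*exp(2*I*pi/3)) + (-1 + 2*exp(-I*pi/3) - exp(-2*I*pi/3) + 2*exp(2*I*pi/3))] = 6/6 = 1
  <chi_rho, chi_5> = (1/6)[1*(10)*conj(1) + 1*(-1 + 2*exp(-I*pi/3) + exp(-2*I*pi/3) + 2*exp(2*I*pi/3) + 2*exp(I*pi/3))*conj(exp(-I*pi/3)) + 1*(3 + 4*exp(-2*I*pi/3) + 3*exp(2*I*pi/3))*conj(exp(-2*I*pi/3)) + 1*(-2)*conj(-1) + 1*(3 + 3*exp(-2*I*pi/3) + 4*exp(2*I*pi/3))*conj(exp(2*I*pi/3)) + 1*(-1 + 2*exp(-2*I*pi/3) + 2*exp(-I*pi/3) + exp(2*I*pi/3) + 2*exp(I*pi/3))*conj(exp(I*pi/3))]
      = (1/6)[(10) + (-1) + (1) + (2) + (1) + (-1)] = 12/6 = 2
(Exp terms are combined using exp(i*s)*conj(exp(i*t)) = exp(i*(s-t)), and sums of them are collapsed using the identity that for every m > 1 the m distinct m-th roots of unity sum to 0, e.g. 1 + exp(2*I*pi/3) + exp(-2*I*pi/3) = 0.)
Dimension check: dim(rho) = sum (mult * dim) = 1*1 + 2*1 + 2*1 + 2*1 + 1*1 + 2*1 = 10 = chi_rho(e) = 10.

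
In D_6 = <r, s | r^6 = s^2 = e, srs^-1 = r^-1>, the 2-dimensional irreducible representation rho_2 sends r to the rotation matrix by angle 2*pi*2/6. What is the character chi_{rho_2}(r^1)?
chi_{rho_2}(r^1) = 2*cos(2*pi*2*1/6) = -1

Working: rho_2(r^1) is rotation by angle 2*pi*2*1/6, whose trace is 2*cos(2*pi*2*1/6) = -1.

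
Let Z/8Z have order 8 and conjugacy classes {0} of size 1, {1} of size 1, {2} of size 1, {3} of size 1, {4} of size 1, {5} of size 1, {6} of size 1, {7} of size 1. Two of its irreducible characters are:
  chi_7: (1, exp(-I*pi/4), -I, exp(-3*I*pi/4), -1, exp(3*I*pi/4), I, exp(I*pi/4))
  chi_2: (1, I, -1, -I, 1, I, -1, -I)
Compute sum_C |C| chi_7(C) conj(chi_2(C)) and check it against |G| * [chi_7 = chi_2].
Sum = 0; so <chi_7, chi_2> = 0 (distinct irreducibles are orthogonal).

Justification: Compute term by term over conjugacy classes (|C| * chi_7(C) * conj(chi_2(C))):
  1*(1)*conj(1) + 1*(exp(-I*pi/4))*conj(I) + 1*(-I)*conj(-1) + 1*(exp(-3*I*pi/4))*conj(-I) + 1*(-1)*conj(1) + 1*(exp(3*I*pi/4))*conj(I) + 1*(I)*conj(-1) + 1*(exp(I*pi/4))*conj(-I)
  = (1) + (-exp(I*pi/4)) + (I) + (exp(-I*pi/4)) + (-1) + (-exp(-3*I*pi/4)) + (-I) + (exp(3*I*pi/4))
  = 0.
(Exp terms are combined using exp(i*s)*conj(exp(i*t)) = exp(i*(s-t)), and sums of them are collapsed using the identity that for every m > 1 the m distinct m-th roots of unity sum to 0, e.g. 1 + exp(2*I*pi/3) + exp(-2*I*pi/3) = 0.)
Dividing by |G| = 8 gives 0/8 = 0, matching the row-orthogonality relation <chi_7, chi_2> = [chi_7 = chi_2].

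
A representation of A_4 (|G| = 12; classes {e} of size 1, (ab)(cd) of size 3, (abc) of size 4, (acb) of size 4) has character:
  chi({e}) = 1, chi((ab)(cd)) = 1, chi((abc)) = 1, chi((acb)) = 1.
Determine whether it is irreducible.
Irreducible: <chi, chi> = 1.

Working: <chi, chi> = (1/|G|) sum_C |C| * |chi(C)|^2 = (1/12)[1*|1|^2 + 3*|1|^2 + 4*|1|^2 + 4*|1|^2]
  = (1/12)[(1) + (3) + (4) + (4)] = 12/12 = 1.
(Exp terms are combined using exp(i*s)*conj(exp(i*t)) = exp(i*(s-t)), and sums of them are collapsed using the identity that for every m > 1 the m distinct m-th roots of unity sum to 0, e.g. 1 + exp(2*I*pi/3) + exp(-2*I*pi/3) = 0.)
A character is irreducible iff <chi, chi> = 1, so this representation is irreducible.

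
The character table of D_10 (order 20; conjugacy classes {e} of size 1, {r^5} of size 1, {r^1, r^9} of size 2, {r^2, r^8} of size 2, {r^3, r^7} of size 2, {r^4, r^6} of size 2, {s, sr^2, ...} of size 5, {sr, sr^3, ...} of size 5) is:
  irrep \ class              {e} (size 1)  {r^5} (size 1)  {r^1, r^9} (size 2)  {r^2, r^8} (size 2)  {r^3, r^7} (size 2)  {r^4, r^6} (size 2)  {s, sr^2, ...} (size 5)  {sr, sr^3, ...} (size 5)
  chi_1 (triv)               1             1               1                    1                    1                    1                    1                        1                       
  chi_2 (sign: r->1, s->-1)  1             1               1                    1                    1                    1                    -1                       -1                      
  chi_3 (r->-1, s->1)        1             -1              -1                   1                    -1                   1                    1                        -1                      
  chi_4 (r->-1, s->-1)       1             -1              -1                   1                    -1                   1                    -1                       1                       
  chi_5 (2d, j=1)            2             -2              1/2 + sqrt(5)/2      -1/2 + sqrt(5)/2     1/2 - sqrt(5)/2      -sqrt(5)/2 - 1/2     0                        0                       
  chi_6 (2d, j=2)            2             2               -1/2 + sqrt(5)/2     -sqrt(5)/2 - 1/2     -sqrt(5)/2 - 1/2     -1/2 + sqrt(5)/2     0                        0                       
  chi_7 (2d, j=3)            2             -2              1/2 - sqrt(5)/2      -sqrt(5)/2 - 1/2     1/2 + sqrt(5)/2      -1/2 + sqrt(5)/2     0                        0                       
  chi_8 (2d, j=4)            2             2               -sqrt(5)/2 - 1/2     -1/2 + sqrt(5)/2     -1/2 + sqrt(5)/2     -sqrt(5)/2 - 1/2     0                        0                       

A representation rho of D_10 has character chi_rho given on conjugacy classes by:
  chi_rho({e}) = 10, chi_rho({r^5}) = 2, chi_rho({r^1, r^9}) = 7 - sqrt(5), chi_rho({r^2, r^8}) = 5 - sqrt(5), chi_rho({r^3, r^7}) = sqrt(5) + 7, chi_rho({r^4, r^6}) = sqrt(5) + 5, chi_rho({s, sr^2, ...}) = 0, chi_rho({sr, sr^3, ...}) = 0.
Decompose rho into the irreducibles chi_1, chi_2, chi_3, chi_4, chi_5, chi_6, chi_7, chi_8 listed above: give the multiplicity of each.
Multiplicities: chi_1: 3, chi_2: 3, chi_3: 0, chi_4: 0, chi_5: 0, chi_6: 0, chi_7: 2, chi_8: 0.

Use <chi_rho, chi> = (1/|G|) sum_C |C| * chi_rho(C) * conj(chi(C)) with |G| = 20 for each irreducible chi in the table:
  <chi_rho, chi_1> = (1/20)[1*(10)*conj(1) + 1*(2)*conj(1) + 2*(7 - sqrt(5))*conj(1) + 2*(5 - sqrt(5))*conj(1) + 2*(sqrt(5) + 7)*conj(1) + 2*(sqrt(5) + 5)*conj(1) + 5*(0)*conj(1) + 5*(0)*conj(1)]
      = (1/20)[(10) + (2) + (14 - 2*sqrt(5)) + (10 - 2*sqrt(5)) + (2*sqrt(5) + 14) + (2*sqrt(5) + 10) + (0) + (0)] = 60/20 = 3
  <chi_rho, chi_2> = (1/20)[1*(10)*conj(1) + 1*(2)*conj(1) + 2*(7 - sqrt(5))*conj(1) + 2*(5 - sqrt(5))*conj(1) + 2*(sqrt(5) + 7)*conj(1) + 2*(sqrt(5) + 5)*conj(1) + 5*(0)*conj(-1) + 5*(0)*conj(-1)]
      = (1/20)[(10) + (2) + (14 - 2*sqrt(5)) + (10 - 2*sqrt(5)) + (2*sqrt(5) + 14) + (2*sqrt(5) + 10) + (0) + (0)] = 60/20 = 3
  <chi_rho, chi_3> = (1/20)[1*(10)*conj(1) + 1*(2)*conj(-1) + 2*(7 - sqrt(5))*conj(-1) + 2*(5 - sqrt(5))*conj(1) + 2*(sqrt(5) + 7)*conj(-1) + 2*(sqrt(5) + 5)*conj(1) + 5*(0)*conj(1) + 5*(0)*conj(-1)]
      = (1/20)[(10) + (-2) + (-14 + 2*sqrt(5)) + (10 - 2*sqrt(5)) + (-14 - 2*sqrt(5)) + (2*sqrt(5) + 10) + (0) + (0)] = 0/20 = 0
  <chi_rho, chi_4> = (1/20)[1*(10)*conj(1) + 1*(2)*conj(-1) + 2*(7 - sqrt(5))*conj(-1) + 2*(5 - sqrt(5))*conj(1) + 2*(sqrt(5) + 7)*conj(-1) + 2*(sqrt(5) + 5)*conj(1) + 5*(0)*conj(-1) + 5*(0)*conj(1)]
      = (1/20)[(10) + (-2) + (-14 + 2*sqrt(5)) + (10 - 2*sqrt(5)) + (-14 - 2*sqrt(5)) + (2*sqrt(5) + 10) + (0) + (0)] = 0/20 = 0
  <chi_rho, chi_5> = (1/20)[1*(10)*conj(2) + 1*(2)*conj(-2) + 2*(7 - sqrt(5))*conj(1/2 + sqrt(5)/2) + 2*(5 - sqrt(5))*conj(-1/2 + sqrt(5)/2) + 2*(sqrt(5) + 7)*conj(1/2 - sqrt(5)/2) + 2*(sqrt(5) + 5)*conj(-sqrt(5)/2 - 1/2) + 5*(0)*conj(0) + 5*(0)*conj(0)]
      = (1/20)[(20) + (-4) + (2 + 6*sqrt(5)) + (-10 + 6*sqrt(5)) + (2 - 6*sqrt(5)) + (-6*sqrt(5) - 10) + (0) + (0)] = 0/20 = 0
  <chi_rho, chi_6> = (1/20)[1*(10)*conj(2) + 1*(2)*conj(2) + 2*(7 - sqrt(5))*conj(-1/2 + sqrt(5)/2) + 2*(5 - sqrt(5))*conj(-sqrt(5)/2 - 1/2) + 2*(sqrt(5) + 7)*conj(-sqrt(5)/2 - 1/2) + 2*(sqrt(5) + 5)*conj(-1/2 + sqrt(5)/2) + 5*(0)*conj(0) + 5*(0)*conj(0)]
      = (1/20)[(20) + (4) + (-12 + 8*sqrt(5)) + (-4*sqrt(5)) + (-8*sqrt(5) - 12) + (4*sqrt(5)) + (0) + (0)] = 0/20 = 0
  <chi_rho, chi_7> = (1/20)[1*(10)*conj(2) + 1*(2)*conj(-2) + 2*(7 - sqrt(5))*conj(1/2 - sqrt(5)/2) + 2*(5 - sqrt(5))*conj(-sqrt(5)/2 - 1/2) + 2*(sqrt(5) + 7)*conj(1/2 + sqrt(5)/2) + 2*(sqrt(5) + 5)*conj(-1/2 + sqrt(5)/2) + 5*(0)*conj(0) + 5*(0)*conj(0)]
      = (1/20)[(20) + (-4) + (12 - 8*sqrt(5)) + (-4*sqrt(5)) + (12 + 8*sqrt(5)) + (4*sqrt(5)) + (0) + (0)] = 40/20 = 2
  <chi_rho, chi_8> = (1/20)[1*(10)*conj(2) + 1*(2)*conj(2) + 2*(7 - sqrt(5))*conj(-sqrt(5)/2 - 1/2) + 2*(5 - sqrt(5))*conj(-1/2 + sqrt(5)/2) + 2*(sqrt(5) + 7)*conj(-1/2 + sqrt(5)/2) + 2*(sqrt(5) + 5)*conj(-sqrt(5)/2 - 1/2) + 5*(0)*conj(0) + 5*(0)*conj(0)]
      = (1/20)[(20) + (4) + (-6*sqrt(5) - 2) + (-10 + 6*sqrt(5)) + (-2 + 6*sqrt(5)) + (-6*sqrt(5) - 10) + (0) + (0)] = 0/20 = 0
Dimension check: dim(rho) = sum (mult * dim) = 3*1 + 3*1 + 0*1 + 0*1 + 0*2 + 0*2 + 2*2 + 0*2 = 10 = chi_rho(e) = 10.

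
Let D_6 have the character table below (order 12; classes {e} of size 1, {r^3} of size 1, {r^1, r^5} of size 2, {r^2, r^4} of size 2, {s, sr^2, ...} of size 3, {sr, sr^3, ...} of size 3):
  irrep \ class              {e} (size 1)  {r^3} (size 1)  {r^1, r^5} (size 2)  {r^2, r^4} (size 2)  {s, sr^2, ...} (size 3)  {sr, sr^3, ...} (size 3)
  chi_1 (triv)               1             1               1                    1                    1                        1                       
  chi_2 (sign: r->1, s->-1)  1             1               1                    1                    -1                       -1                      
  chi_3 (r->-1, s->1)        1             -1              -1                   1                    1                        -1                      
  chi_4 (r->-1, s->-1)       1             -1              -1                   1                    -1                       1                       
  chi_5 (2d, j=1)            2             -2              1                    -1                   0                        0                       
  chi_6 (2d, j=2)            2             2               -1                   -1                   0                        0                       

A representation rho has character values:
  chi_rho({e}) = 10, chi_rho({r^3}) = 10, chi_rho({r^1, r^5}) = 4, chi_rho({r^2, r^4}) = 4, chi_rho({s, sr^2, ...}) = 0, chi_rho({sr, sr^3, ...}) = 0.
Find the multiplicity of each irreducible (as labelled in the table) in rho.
Multiplicities: chi_1: 3, chi_2: 3, chi_3: 0, chi_4: 0, chi_5: 0, chi_6: 2.

Working: Use <chi_rho, chi> = (1/|G|) sum_C |C| * chi_rho(C) * conj(chi(C)) with |G| = 12 for each irreducible chi in the table:
  <chi_rho, chi_1> = (1/12)[1*(10)*conj(1) + 1*(10)*conj(1) + 2*(4)*conj(1) + 2*(4)*conj(1) + 3*(0)*conj(1) + 3*(0)*conj(1)]
      = (1/12)[(10) + (10) + (8) + (8) + (0) + (0)] = 36/12 = 3
  <chi_rho, chi_2> = (1/12)[1*(10)*conj(1) + 1*(10)*conj(1) + 2*(4)*conj(1) + 2*(4)*conj(1) + 3*(0)*conj(-1) + 3*(0)*conj(-1)]
      = (1/12)[(10) + (10) + (8) + (8) + (0) + (0)] = 36/12 = 3
  <chi_rho, chi_3> = (1/12)[1*(10)*conj(1) + 1*(10)*conj(-1) + 2*(4)*conj(-1) + 2*(4)*conj(1) + 3*(0)*conj(1) + 3*(0)*conj(-1)]
      = (1/12)[(10) + (-10) + (-8) + (8) + (0) + (0)] = 0/12 = 0
  <chi_rho, chi_4> = (1/12)[1*(10)*conj(1) + 1*(10)*conj(-1) + 2*(4)*conj(-1) + 2*(4)*conj(1) + 3*(0)*conj(-1) + 3*(0)*conj(1)]
      = (1/12)[(10) + (-10) + (-8) + (8) + (0) + (0)] = 0/12 = 0
  <chi_rho, chi_5> = (1/12)[1*(10)*conj(2) + 1*(10)*conj(-2) + 2*(4)*conj(1) + 2*(4)*conj(-1) + 3*(0)*conj(0) + 3*(0)*conj(0)]
      = (1/12)[(20) + (-20) + (8) + (-8) + (0) + (0)] = 0/12 = 0
  <chi_rho, chi_6> = (1/12)[1*(10)*conj(2) + 1*(10)*conj(2) + 2*(4)*conj(-1) + 2*(4)*conj(-1) + 3*(0)*conj(0) + 3*(0)*conj(0)]
      = (1/12)[(20) + (20) + (-8) + (-8) + (0) + (0)] = 24/12 = 2
Dimension check: dim(rho) = sum (mult * dim) = 3*1 + 3*1 + 0*1 + 0*1 + 0*2 + 2*2 = 10 = chi_rho(e) = 10.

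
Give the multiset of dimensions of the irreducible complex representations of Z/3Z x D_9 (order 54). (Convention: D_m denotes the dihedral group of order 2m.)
Dimensions: 1, 1, 1, 1, 1, 1, 2, 2, 2, 2, 2, 2, 2, 2, 2, 2, 2, 2

Argument: There are 18 irreducibles (= number of conjugacy classes). Their dimensions d_i satisfy sum d_i^2 = |G| = 54: 1 + 1 + 1 + 1 + 1 + 1 + 4 + 4 + 4 + 4 + 4 + 4 + 4 + 4 + 4 + 4 + 4 + 4 = 54. (For the product with Z/3Z: each of the 3 1-dim characters of Z/3Z tensors with each irrep of D_9, giving 3 copies of each D_9-dimension.)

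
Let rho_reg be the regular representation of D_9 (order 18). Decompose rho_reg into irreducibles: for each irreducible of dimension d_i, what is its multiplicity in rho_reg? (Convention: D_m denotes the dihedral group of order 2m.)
Each irreducible V_i of dimension d_i appears with multiplicity d_i, i.e. rho_reg = (direct sum over all irreducibles V_i) d_i V_i. The irreducible dimensions for D_9 are 1, 1, 2, 2, 2, 2: 2 irreducibles of dimension 1, each with multiplicity 1; 4 irreducibles of dimension 2, each with multiplicity 2. Total dimension 2*1*1 + 4*2*2 = 18 = |G|.

Reasoning: General theorem: in the regular representation of a finite group G, each irreducible appears with multiplicity equal to its dimension. Check: dim(rho_reg) = sum d_i^2 = 1 + 1 + 4 + 4 + 4 + 4 = 18 = |G|.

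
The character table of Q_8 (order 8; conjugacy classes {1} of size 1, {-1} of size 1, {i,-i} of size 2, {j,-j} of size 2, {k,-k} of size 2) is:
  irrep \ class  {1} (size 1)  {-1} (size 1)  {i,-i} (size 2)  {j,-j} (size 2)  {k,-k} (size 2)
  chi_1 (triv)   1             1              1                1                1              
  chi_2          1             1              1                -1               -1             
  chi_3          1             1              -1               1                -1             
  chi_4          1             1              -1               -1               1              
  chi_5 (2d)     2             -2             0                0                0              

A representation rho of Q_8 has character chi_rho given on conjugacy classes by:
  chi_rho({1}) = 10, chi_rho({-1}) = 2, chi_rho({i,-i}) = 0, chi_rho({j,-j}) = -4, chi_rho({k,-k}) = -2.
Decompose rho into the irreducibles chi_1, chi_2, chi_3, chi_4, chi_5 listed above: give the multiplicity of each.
Multiplicities: chi_1: 0, chi_2: 3, chi_3: 1, chi_4: 2, chi_5: 2.

Reasoning: Use <chi_rho, chi> = (1/|G|) sum_C |C| * chi_rho(C) * conj(chi(C)) with |G| = 8 for each irreducible chi in the table:
  <chi_rho, chi_1> = (1/8)[1*(10)*conj(1) + 1*(2)*conj(1) + 2*(0)*conj(1) + 2*(-4)*conj(1) + 2*(-2)*conj(1)]
      = (1/8)[(10) + (2) + (0) + (-8) + (-4)] = 0/8 = 0
  <chi_rho, chi_2> = (1/8)[1*(10)*conj(1) + 1*(2)*conj(1) + 2*(0)*conj(1) + 2*(-4)*conj(-1) + 2*(-2)*conj(-1)]
      = (1/8)[(10) + (2) + (0) + (8) + (4)] = 24/8 = 3
  <chi_rho, chi_3> = (1/8)[1*(10)*conj(1) + 1*(2)*conj(1) + 2*(0)*conj(-1) + 2*(-4)*conj(1) + 2*(-2)*conj(-1)]
      = (1/8)[(10) + (2) + (0) + (-8) + (4)] = 8/8 = 1
  <chi_rho, chi_4> = (1/8)[1*(10)*conj(1) + 1*(2)*conj(1) + 2*(0)*conj(-1) + 2*(-4)*conj(-1) + 2*(-2)*conj(1)]
      = (1/8)[(10) + (2) + (0) + (8) + (-4)] = 16/8 = 2
  <chi_rho, chi_5> = (1/8)[1*(10)*conj(2) + 1*(2)*conj(-2) + 2*(0)*conj(0) + 2*(-4)*conj(0) + 2*(-2)*conj(0)]
      = (1/8)[(20) + (-4) + (0) + (0) + (0)] = 16/8 = 2
Dimension check: dim(rho) = sum (mult * dim) = 0*1 + 3*1 + 1*1 + 2*1 + 2*2 = 10 = chi_rho(e) = 10.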